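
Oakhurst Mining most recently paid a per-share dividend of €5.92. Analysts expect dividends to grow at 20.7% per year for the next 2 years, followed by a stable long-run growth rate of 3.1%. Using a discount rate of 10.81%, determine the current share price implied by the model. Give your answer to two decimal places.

€107.40

Two-stage DDM. Project D₁…D_2 at 0.207, terminal growth 0.031, discount at r = 0.1081.
D_1 = 7.1454
D_2 = 8.6245
Terminal value at t=2: TV = D_3/(r−g) = 8.8919/(0.1081−0.031) = 115.3295
P₀ = 7.1454/(1+0.1081)^1 + 8.6245/(1+0.1081)^2 + 115.3295/(1+0.1081)^2 = 107.3976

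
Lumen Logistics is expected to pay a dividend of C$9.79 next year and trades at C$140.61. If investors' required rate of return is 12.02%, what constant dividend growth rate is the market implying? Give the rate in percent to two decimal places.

From P₀ = D₁/(r − g), the implied growth is g = r − D₁/P₀.
g = 0.1202 − 9.79/140.61 = 0.1202 − 0.06963 = 0.05057

5.06%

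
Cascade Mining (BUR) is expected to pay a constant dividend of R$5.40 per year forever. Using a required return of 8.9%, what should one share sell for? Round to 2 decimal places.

R$60.67

Zero-growth DDM (perpetuity): P₀ = D/r = 5.40 / 0.089 = 60.6742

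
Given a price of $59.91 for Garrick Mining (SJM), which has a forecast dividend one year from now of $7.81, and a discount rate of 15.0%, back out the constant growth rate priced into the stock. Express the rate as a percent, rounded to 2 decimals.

From P₀ = D₁/(r − g), the implied growth is g = r − D₁/P₀.
g = 0.15 − 7.81/59.91 = 0.15 − 0.13036 = 0.01964

1.96%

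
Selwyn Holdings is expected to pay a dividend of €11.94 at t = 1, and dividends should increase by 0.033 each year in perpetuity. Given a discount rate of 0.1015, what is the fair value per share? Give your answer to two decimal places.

Gordon growth model: P₀ = D₁/(r − g), with D₁ = 11.94 given directly.
P₀ = 11.9400 / (0.1015 − 0.033) = 11.9400 / 0.0685 = 174.3066

€174.31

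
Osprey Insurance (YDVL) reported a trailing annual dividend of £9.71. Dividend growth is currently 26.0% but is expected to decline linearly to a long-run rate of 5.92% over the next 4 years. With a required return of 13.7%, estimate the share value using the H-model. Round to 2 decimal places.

H-model: P₀ = D₀[(1+g_L) + H(g_S−g_L)]/(r−g_L), with H = 4/2 = 2.
P₀ = 9.71 × [(1+0.0592) + 2×(0.26−0.0592)] / (0.137−0.0592)
   = 9.71 × 1.4608 / 0.0778 = 182.3184

£182.32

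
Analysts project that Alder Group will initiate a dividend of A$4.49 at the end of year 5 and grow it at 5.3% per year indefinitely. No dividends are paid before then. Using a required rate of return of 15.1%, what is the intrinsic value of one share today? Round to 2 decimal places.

Deferred-dividend DDM. At t=4 the remaining stream is a growing perpetuity with first payment D_5 = 4.49.
V_4 = D_5/(r−g) = 4.49/(0.151−0.053) = 45.8163
P₀ = V_4/(1+r)^4 = 45.8163/(1+0.151)^4 = 26.1047

A$26.10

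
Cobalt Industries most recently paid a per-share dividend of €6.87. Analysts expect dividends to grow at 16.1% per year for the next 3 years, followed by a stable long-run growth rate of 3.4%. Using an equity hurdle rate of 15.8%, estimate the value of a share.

Two-stage DDM. Project D₁…D_3 at 0.161, terminal growth 0.034, discount at r = 0.158.
D_1 = 7.9761
D_2 = 9.2602
D_3 = 10.7511
Terminal value at t=3: TV = D_4/(r−g) = 11.1167/(0.158−0.034) = 89.6504
P₀ = 7.9761/(1+0.158)^1 + 9.2602/(1+0.158)^2 + 10.7511/(1+0.158)^3 + 89.6504/(1+0.158)^3 = 78.4503

€78.45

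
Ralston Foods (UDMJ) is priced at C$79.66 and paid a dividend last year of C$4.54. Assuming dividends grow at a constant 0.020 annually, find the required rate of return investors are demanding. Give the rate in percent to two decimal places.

7.81%

Rearranging the constant-growth DDM: r = D₁/P₀ + g.
D₁ = 4.54 × (1 + 0.02) = 4.6308.
r = 4.6308 / 79.66 + 0.02 = 0.05813 + 0.02 = 0.07813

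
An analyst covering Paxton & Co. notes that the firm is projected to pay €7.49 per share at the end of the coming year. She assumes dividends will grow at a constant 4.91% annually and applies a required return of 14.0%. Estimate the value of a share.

€82.40

Gordon growth model: P₀ = D₁/(r − g), with D₁ = 7.49 given directly.
P₀ = 7.4900 / (0.14 − 0.0491) = 7.4900 / 0.0909 = 82.3982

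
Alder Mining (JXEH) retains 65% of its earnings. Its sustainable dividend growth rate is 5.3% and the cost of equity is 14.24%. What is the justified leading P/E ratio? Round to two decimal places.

Payout ratio b = 1 − 0.65 = 0.35.
Justified leading P/E = b/(r−g) = 0.35/(0.1424−0.053) = 3.9150

3.91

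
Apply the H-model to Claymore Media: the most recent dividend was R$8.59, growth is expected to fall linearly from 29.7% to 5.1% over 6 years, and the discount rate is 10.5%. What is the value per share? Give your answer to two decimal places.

H-model: P₀ = D₀[(1+g_L) + H(g_S−g_L)]/(r−g_L), with H = 6/2 = 3.
P₀ = 8.59 × [(1+0.051) + 3×(0.297−0.051)] / (0.105−0.051)
   = 8.59 × 1.7890 / 0.054 = 284.5835

R$284.58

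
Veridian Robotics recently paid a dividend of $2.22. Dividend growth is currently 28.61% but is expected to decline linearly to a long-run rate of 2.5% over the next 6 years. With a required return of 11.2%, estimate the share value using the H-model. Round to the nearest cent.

$46.14

H-model: P₀ = D₀[(1+g_L) + H(g_S−g_L)]/(r−g_L), with H = 6/2 = 3.
P₀ = 2.22 × [(1+0.025) + 3×(0.2861−0.025)] / (0.112−0.025)
   = 2.22 × 1.8083 / 0.087 = 46.1428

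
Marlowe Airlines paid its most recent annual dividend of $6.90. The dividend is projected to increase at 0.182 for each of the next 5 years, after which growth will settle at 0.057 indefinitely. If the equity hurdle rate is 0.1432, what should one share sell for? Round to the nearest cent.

Two-stage DDM. Project D₁…D_5 at 0.182, terminal growth 0.057, discount at r = 0.1432.
D_1 = 8.1558
D_2 = 9.6402
D_3 = 11.3947
D_4 = 13.4685
D_5 = 15.9198
Terminal value at t=5: TV = D_6/(r−g) = 16.8272/(0.1432−0.057) = 195.2110
P₀ = 8.1558/(1+0.1432)^1 + 9.6402/(1+0.1432)^2 + 11.3947/(1+0.1432)^3 + 13.4685/(1+0.1432)^4 + 15.9198/(1+0.1432)^5 + 195.2110/(1+0.1432)^5 = 138.1512

$138.15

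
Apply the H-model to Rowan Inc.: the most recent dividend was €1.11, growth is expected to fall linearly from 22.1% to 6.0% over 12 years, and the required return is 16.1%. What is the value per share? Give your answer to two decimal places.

H-model: P₀ = D₀[(1+g_L) + H(g_S−g_L)]/(r−g_L), with H = 12/2 = 6.
P₀ = 1.11 × [(1+0.06) + 6×(0.221−0.06)] / (0.161−0.06)
   = 1.11 × 2.0260 / 0.101 = 22.2659

€22.27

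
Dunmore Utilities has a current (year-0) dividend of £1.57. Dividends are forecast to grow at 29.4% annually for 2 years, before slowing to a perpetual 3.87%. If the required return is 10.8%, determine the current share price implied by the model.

Two-stage DDM. Project D₁…D_2 at 0.294, terminal growth 0.0387, discount at r = 0.108.
D_1 = 2.0316
D_2 = 2.6289
Terminal value at t=2: TV = D_3/(r−g) = 2.7306/(0.108−0.0387) = 39.4026
P₀ = 2.0316/(1+0.108)^1 + 2.6289/(1+0.108)^2 + 39.4026/(1+0.108)^2 = 36.0705

£36.07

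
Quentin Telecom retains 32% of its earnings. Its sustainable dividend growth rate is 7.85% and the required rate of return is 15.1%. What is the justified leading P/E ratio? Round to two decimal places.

Payout ratio b = 1 − 0.32 = 0.68.
Justified leading P/E = b/(r−g) = 0.68/(0.151−0.0785) = 9.3793

9.38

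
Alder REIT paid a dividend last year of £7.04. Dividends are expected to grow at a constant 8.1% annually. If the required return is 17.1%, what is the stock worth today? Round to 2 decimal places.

Gordon growth model: P₀ = D₁/(r − g). D₁ = 7.04 × (1 + 0.081) = 7.6102.
P₀ = 7.6102 / (0.171 − 0.081) = 7.6102 / 0.09 = 84.5582

£84.56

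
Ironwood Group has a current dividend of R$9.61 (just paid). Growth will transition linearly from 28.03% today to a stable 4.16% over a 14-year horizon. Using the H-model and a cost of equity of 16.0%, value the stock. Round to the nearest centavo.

R$220.16

H-model: P₀ = D₀[(1+g_L) + H(g_S−g_L)]/(r−g_L), with H = 14/2 = 7.
P₀ = 9.61 × [(1+0.0416) + 7×(0.2803−0.0416)] / (0.16−0.0416)
   = 9.61 × 2.7125 / 0.1184 = 220.1615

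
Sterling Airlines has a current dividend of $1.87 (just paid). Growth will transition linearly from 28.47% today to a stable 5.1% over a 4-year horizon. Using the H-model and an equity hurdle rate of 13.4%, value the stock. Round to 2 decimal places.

$34.21

H-model: P₀ = D₀[(1+g_L) + H(g_S−g_L)]/(r−g_L), with H = 4/2 = 2.
P₀ = 1.87 × [(1+0.051) + 2×(0.2847−0.051)] / (0.134−0.051)
   = 1.87 × 1.5184 / 0.083 = 34.2097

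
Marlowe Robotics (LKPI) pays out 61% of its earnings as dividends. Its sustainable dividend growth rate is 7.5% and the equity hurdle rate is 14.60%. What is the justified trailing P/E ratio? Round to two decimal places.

9.24

Justified trailing P/E = b(1+g)/(r−g) = 0.61×(1+0.075)/(0.146−0.075) = 9.2359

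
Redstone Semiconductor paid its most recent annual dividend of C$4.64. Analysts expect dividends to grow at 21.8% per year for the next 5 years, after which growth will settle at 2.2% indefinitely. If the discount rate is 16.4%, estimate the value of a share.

C$68.53

Two-stage DDM. Project D₁…D_5 at 0.218, terminal growth 0.022, discount at r = 0.164.
D_1 = 5.6515
D_2 = 6.8836
D_3 = 8.3842
D_4 = 10.2119
D_5 = 12.4381
Terminal value at t=5: TV = D_6/(r−g) = 12.7117/(0.164−0.022) = 89.5194
P₀ = 5.6515/(1+0.164)^1 + 6.8836/(1+0.164)^2 + 8.3842/(1+0.164)^3 + 10.2119/(1+0.164)^4 + 12.4381/(1+0.164)^5 + 89.5194/(1+0.164)^5 = 68.5297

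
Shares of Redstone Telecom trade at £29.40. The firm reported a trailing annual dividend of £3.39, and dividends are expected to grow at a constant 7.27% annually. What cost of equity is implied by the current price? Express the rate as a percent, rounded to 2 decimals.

Rearranging the constant-growth DDM: r = D₁/P₀ + g.
D₁ = 3.39 × (1 + 0.0727) = 3.6365.
r = 3.6365 / 29.40 + 0.0727 = 0.12369 + 0.0727 = 0.19639

19.64%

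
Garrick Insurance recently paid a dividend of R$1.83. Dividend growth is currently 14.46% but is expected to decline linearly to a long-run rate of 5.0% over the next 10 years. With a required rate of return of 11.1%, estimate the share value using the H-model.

H-model: P₀ = D₀[(1+g_L) + H(g_S−g_L)]/(r−g_L), with H = 10/2 = 5.
P₀ = 1.83 × [(1+0.05) + 5×(0.1446−0.05)] / (0.111−0.05)
   = 1.83 × 1.5230 / 0.061 = 45.6900

R$45.69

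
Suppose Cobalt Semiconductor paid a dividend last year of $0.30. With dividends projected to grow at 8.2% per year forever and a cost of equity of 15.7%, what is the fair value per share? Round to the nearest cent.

Gordon growth model: P₀ = D₁/(r − g). D₁ = 0.30 × (1 + 0.082) = 0.3246.
P₀ = 0.3246 / (0.157 − 0.082) = 0.3246 / 0.075 = 4.3280

$4.33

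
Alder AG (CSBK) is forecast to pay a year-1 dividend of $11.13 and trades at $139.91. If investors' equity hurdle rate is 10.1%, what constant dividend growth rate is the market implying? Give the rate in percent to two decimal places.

2.14%

From P₀ = D₁/(r − g), the implied growth is g = r − D₁/P₀.
g = 0.101 − 11.13/139.91 = 0.101 − 0.07955 = 0.02145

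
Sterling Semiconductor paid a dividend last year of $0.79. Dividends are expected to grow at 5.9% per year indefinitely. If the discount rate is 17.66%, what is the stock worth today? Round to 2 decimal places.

$7.11

Gordon growth model: P₀ = D₁/(r − g). D₁ = 0.79 × (1 + 0.059) = 0.8366.
P₀ = 0.8366 / (0.1766 − 0.059) = 0.8366 / 0.1176 = 7.1140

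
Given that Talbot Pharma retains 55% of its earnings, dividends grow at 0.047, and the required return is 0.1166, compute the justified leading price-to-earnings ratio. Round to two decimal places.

6.47

Payout ratio b = 1 − 0.55 = 0.45.
Justified leading P/E = b/(r−g) = 0.45/(0.1166−0.047) = 6.4655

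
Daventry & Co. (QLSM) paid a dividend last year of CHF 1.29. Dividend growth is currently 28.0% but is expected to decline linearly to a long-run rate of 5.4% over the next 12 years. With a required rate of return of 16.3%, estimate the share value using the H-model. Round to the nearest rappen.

H-model: P₀ = D₀[(1+g_L) + H(g_S−g_L)]/(r−g_L), with H = 12/2 = 6.
P₀ = 1.29 × [(1+0.054) + 6×(0.28−0.054)] / (0.163−0.054)
   = 1.29 × 2.4100 / 0.109 = 28.5220

CHF 28.52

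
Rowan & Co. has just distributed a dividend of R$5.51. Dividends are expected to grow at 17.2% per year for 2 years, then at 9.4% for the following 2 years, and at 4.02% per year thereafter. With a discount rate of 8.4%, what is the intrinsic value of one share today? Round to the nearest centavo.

R$181.26

Three-stage DDM. Project D₁…D_4; terminal Gordon value at t=4 with g = 0.0402; discount at r = 0.084.
D_1 = 6.4577
D_2 = 7.5684
D_3 = 8.2799
D_4 = 9.0582
TV_4 = 9.4223/(0.084−0.0402) = 215.1217
P₀ = Σ Dₜ/(1+r)ᵗ + TV_4/(1+r)^4 = 181.2587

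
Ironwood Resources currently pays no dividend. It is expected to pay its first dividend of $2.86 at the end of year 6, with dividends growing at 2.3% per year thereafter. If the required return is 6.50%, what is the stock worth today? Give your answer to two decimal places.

Deferred-dividend DDM. At t=5 the remaining stream is a growing perpetuity with first payment D_6 = 2.86.
V_5 = D_6/(r−g) = 2.86/(0.065−0.023) = 68.0952
P₀ = V_5/(1+r)^5 = 68.0952/(1+0.065)^5 = 49.7014

$49.70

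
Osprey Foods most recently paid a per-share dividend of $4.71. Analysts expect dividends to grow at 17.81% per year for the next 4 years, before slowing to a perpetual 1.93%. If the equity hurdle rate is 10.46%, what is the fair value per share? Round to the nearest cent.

Two-stage DDM. Project D₁…D_4 at 0.1781, terminal growth 0.0193, discount at r = 0.1046.
D_1 = 5.5489
D_2 = 6.5371
D_3 = 7.7014
D_4 = 9.0730
Terminal value at t=4: TV = D_5/(r−g) = 9.2481/(0.1046−0.0193) = 108.4183
P₀ = 5.5489/(1+0.1046)^1 + 6.5371/(1+0.1046)^2 + 7.7014/(1+0.1046)^3 + 9.0730/(1+0.1046)^4 + 108.4183/(1+0.1046)^4 = 95.0149

$95.01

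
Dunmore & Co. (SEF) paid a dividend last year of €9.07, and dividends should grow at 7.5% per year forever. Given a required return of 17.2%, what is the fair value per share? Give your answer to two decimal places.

€100.52

Gordon growth model: P₀ = D₁/(r − g). D₁ = 9.07 × (1 + 0.075) = 9.7502.
P₀ = 9.7502 / (0.172 − 0.075) = 9.7502 / 0.097 = 100.5180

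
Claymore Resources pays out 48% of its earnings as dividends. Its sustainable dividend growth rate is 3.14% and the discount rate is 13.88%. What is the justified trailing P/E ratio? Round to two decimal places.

Justified trailing P/E = b(1+g)/(r−g) = 0.48×(1+0.0314)/(0.1388−0.0314) = 4.6096

4.61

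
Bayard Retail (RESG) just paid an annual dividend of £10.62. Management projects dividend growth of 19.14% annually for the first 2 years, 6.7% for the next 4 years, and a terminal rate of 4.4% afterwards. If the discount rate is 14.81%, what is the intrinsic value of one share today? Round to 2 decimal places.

£146.23

Three-stage DDM. Project D₁…D_6; terminal Gordon value at t=6 with g = 0.044; discount at r = 0.1481.
D_1 = 12.6527
D_2 = 15.0744
D_3 = 16.0844
D_4 = 17.1620
D_5 = 18.3119
D_6 = 19.5388
TV_6 = 20.3985/(0.1481−0.044) = 195.9509
P₀ = Σ Dₜ/(1+r)ᵗ + TV_6/(1+r)^6 = 146.2334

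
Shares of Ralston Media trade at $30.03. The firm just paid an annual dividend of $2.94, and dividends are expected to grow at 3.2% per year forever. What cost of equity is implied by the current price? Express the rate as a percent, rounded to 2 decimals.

13.30%

Rearranging the constant-growth DDM: r = D₁/P₀ + g.
D₁ = 2.94 × (1 + 0.032) = 3.0341.
r = 3.0341 / 30.03 + 0.032 = 0.10103 + 0.032 = 0.13303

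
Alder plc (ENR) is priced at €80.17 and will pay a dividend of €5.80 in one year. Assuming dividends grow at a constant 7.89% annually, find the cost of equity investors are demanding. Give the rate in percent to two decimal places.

15.12%

Rearranging the constant-growth DDM: r = D₁/P₀ + g.
r = 5.8000 / 80.17 + 0.0789 = 0.07235 + 0.0789 = 0.15125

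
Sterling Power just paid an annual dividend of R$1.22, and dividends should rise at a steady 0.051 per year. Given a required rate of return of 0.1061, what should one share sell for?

R$23.27

Gordon growth model: P₀ = D₁/(r − g). D₁ = 1.22 × (1 + 0.051) = 1.2822.
P₀ = 1.2822 / (0.1061 − 0.051) = 1.2822 / 0.0551 = 23.2708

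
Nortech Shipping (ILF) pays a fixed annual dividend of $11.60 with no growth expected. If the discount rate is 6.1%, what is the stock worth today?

$190.16

Zero-growth DDM (perpetuity): P₀ = D/r = 11.60 / 0.061 = 190.1639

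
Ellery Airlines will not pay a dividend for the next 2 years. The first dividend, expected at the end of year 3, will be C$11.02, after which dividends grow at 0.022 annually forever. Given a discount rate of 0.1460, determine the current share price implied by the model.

C$67.67

Deferred-dividend DDM. At t=2 the remaining stream is a growing perpetuity with first payment D_3 = 11.02.
V_2 = D_3/(r−g) = 11.02/(0.146−0.022) = 88.8710
P₀ = V_2/(1+r)^2 = 88.8710/(1+0.146)^2 = 67.6691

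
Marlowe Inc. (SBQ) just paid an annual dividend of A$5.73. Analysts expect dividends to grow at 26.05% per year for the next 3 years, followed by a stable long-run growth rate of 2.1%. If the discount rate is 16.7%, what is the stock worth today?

Two-stage DDM. Project D₁…D_3 at 0.2605, terminal growth 0.021, discount at r = 0.167.
D_1 = 7.2227
D_2 = 9.1042
D_3 = 11.4758
Terminal value at t=3: TV = D_4/(r−g) = 11.7168/(0.167−0.021) = 80.2520
P₀ = 7.2227/(1+0.167)^1 + 9.1042/(1+0.167)^2 + 11.4758/(1+0.167)^3 + 80.2520/(1+0.167)^3 = 70.5890

A$70.59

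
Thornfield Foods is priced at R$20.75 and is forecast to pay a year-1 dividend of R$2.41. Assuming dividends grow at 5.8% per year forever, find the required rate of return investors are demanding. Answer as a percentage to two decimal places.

17.41%

Rearranging the constant-growth DDM: r = D₁/P₀ + g.
r = 2.4100 / 20.75 + 0.058 = 0.11614 + 0.058 = 0.17414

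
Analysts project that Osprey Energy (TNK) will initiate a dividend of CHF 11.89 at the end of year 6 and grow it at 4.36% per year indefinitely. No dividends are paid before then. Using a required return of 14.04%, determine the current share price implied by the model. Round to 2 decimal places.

CHF 63.68

Deferred-dividend DDM. At t=5 the remaining stream is a growing perpetuity with first payment D_6 = 11.89.
V_5 = D_6/(r−g) = 11.89/(0.1404−0.0436) = 122.8306
P₀ = V_5/(1+r)^5 = 122.8306/(1+0.1404)^5 = 63.6826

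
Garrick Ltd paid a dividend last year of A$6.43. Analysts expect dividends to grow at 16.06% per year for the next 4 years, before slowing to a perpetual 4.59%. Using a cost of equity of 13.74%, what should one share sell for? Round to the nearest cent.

A$106.74

Two-stage DDM. Project D₁…D_4 at 0.1606, terminal growth 0.0459, discount at r = 0.1374.
D_1 = 7.4627
D_2 = 8.6612
D_3 = 10.0521
D_4 = 11.6665
Terminal value at t=4: TV = D_5/(r−g) = 12.2020/(0.1374−0.0459) = 133.3553
P₀ = 7.4627/(1+0.1374)^1 + 8.6612/(1+0.1374)^2 + 10.0521/(1+0.1374)^3 + 11.6665/(1+0.1374)^4 + 133.3553/(1+0.1374)^4 = 106.7401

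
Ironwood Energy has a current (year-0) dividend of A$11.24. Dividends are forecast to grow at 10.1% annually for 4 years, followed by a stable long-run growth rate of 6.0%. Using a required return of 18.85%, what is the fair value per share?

Two-stage DDM. Project D₁…D_4 at 0.101, terminal growth 0.06, discount at r = 0.1885.
D_1 = 12.3752
D_2 = 13.6251
D_3 = 15.0013
D_4 = 16.5164
Terminal value at t=4: TV = D_5/(r−g) = 17.5074/(0.1885−0.06) = 136.2443
P₀ = 12.3752/(1+0.1885)^1 + 13.6251/(1+0.1885)^2 + 15.0013/(1+0.1885)^3 + 16.5164/(1+0.1885)^4 + 136.2443/(1+0.1885)^4 = 105.5564

A$105.56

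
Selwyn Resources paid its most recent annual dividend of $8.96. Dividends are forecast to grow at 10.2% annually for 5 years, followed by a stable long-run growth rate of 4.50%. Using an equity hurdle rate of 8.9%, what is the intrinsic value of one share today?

Two-stage DDM. Project D₁…D_5 at 0.102, terminal growth 0.045, discount at r = 0.089.
D_1 = 9.8739
D_2 = 10.8811
D_3 = 11.9909
D_4 = 13.2140
D_5 = 14.5618
Terminal value at t=5: TV = D_6/(r−g) = 15.2171/(0.089−0.045) = 345.8435
P₀ = 9.8739/(1+0.089)^1 + 10.8811/(1+0.089)^2 + 11.9909/(1+0.089)^3 + 13.2140/(1+0.089)^4 + 14.5618/(1+0.089)^5 + 345.8435/(1+0.089)^5 = 272.2386

$272.24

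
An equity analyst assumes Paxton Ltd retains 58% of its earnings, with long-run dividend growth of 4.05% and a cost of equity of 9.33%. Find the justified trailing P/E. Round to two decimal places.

8.28

Payout ratio b = 1 − 0.58 = 0.42.
Justified trailing P/E = b(1+g)/(r−g) = 0.42×(1+0.0405)/(0.0933−0.0405) = 8.2767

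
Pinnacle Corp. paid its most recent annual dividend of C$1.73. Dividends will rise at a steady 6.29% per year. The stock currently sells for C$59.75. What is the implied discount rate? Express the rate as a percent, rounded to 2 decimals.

9.37%

Rearranging the constant-growth DDM: r = D₁/P₀ + g.
D₁ = 1.73 × (1 + 0.0629) = 1.8388.
r = 1.8388 / 59.75 + 0.0629 = 0.03078 + 0.0629 = 0.09368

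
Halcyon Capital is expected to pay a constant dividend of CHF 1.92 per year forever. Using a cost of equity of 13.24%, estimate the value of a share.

Zero-growth DDM (perpetuity): P₀ = D/r = 1.92 / 0.1324 = 14.5015

CHF 14.50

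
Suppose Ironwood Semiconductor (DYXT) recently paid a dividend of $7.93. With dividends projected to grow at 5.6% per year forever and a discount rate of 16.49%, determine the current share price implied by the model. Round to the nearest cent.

Gordon growth model: P₀ = D₁/(r − g). D₁ = 7.93 × (1 + 0.056) = 8.3741.
P₀ = 8.3741 / (0.1649 − 0.056) = 8.3741 / 0.1089 = 76.8970

$76.90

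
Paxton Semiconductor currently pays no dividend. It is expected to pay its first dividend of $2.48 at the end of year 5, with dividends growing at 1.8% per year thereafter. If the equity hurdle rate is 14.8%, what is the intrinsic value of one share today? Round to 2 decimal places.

$10.98

Deferred-dividend DDM. At t=4 the remaining stream is a growing perpetuity with first payment D_5 = 2.48.
V_4 = D_5/(r−g) = 2.48/(0.148−0.018) = 19.0769
P₀ = V_4/(1+r)^4 = 19.0769/(1+0.148)^4 = 10.9835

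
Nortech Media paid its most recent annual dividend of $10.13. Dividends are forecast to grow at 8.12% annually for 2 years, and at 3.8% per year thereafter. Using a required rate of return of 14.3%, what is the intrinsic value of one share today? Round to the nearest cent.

Two-stage DDM. Project D₁…D_2 at 0.0812, terminal growth 0.038, discount at r = 0.143.
D_1 = 10.9526
D_2 = 11.8419
Terminal value at t=2: TV = D_3/(r−g) = 12.2919/(0.143−0.038) = 117.0657
P₀ = 10.9526/(1+0.143)^1 + 11.8419/(1+0.143)^2 + 117.0657/(1+0.143)^2 = 108.2525

$108.25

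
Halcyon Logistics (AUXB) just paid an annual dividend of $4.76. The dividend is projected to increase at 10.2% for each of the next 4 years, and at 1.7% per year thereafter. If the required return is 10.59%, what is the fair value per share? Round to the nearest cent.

Two-stage DDM. Project D₁…D_4 at 0.102, terminal growth 0.017, discount at r = 0.1059.
D_1 = 5.2455
D_2 = 5.7806
D_3 = 6.3702
D_4 = 7.0199
Terminal value at t=4: TV = D_5/(r−g) = 7.1393/(0.1059−0.017) = 80.3068
P₀ = 5.2455/(1+0.1059)^1 + 5.7806/(1+0.1059)^2 + 6.3702/(1+0.1059)^3 + 7.0199/(1+0.1059)^4 + 80.3068/(1+0.1059)^4 = 72.5622

$72.56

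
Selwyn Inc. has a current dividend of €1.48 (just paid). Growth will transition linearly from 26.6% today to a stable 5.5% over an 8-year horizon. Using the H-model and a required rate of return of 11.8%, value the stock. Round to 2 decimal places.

H-model: P₀ = D₀[(1+g_L) + H(g_S−g_L)]/(r−g_L), with H = 8/2 = 4.
P₀ = 1.48 × [(1+0.055) + 4×(0.266−0.055)] / (0.118−0.055)
   = 1.48 × 1.8990 / 0.063 = 44.6114

€44.61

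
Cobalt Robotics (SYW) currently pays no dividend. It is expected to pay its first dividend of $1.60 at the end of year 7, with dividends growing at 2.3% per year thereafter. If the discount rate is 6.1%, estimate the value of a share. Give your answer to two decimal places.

Deferred-dividend DDM. At t=6 the remaining stream is a growing perpetuity with first payment D_7 = 1.60.
V_6 = D_7/(r−g) = 1.60/(0.061−0.023) = 42.1053
P₀ = V_6/(1+r)^6 = 42.1053/(1+0.061)^6 = 29.5151

$29.52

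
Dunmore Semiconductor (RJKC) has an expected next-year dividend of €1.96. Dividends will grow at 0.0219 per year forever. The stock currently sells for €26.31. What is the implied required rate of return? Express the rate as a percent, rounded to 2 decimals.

Rearranging the constant-growth DDM: r = D₁/P₀ + g.
r = 1.9600 / 26.31 + 0.0219 = 0.07450 + 0.0219 = 0.09640

9.64%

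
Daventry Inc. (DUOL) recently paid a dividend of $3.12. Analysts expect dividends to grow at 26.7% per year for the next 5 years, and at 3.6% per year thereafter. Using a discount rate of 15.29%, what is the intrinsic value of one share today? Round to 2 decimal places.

$65.21

Two-stage DDM. Project D₁…D_5 at 0.267, terminal growth 0.036, discount at r = 0.1529.
D_1 = 3.9530
D_2 = 5.0085
D_3 = 6.3458
D_4 = 8.0401
D_5 = 10.1868
Terminal value at t=5: TV = D_6/(r−g) = 10.5535/(0.1529−0.036) = 90.2782
P₀ = 3.9530/(1+0.1529)^1 + 5.0085/(1+0.1529)^2 + 6.3458/(1+0.1529)^3 + 8.0401/(1+0.1529)^4 + 10.1868/(1+0.1529)^5 + 90.2782/(1+0.1529)^5 = 65.2126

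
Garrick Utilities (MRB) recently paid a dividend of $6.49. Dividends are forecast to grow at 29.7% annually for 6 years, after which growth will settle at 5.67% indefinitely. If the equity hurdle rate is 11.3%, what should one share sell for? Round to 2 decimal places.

Two-stage DDM. Project D₁…D_6 at 0.297, terminal growth 0.0567, discount at r = 0.113.
D_1 = 8.4175
D_2 = 10.9175
D_3 = 14.1600
D_4 = 18.3656
D_5 = 23.8202
D_6 = 30.8947
Terminal value at t=6: TV = D_7/(r−g) = 32.6465/(0.113−0.0567) = 579.8663
P₀ = 8.4175/(1+0.113)^1 + 10.9175/(1+0.113)^2 + 14.1600/(1+0.113)^3 + 18.3656/(1+0.113)^4 + 23.8202/(1+0.113)^5 + 30.8947/(1+0.113)^6 + 579.8663/(1+0.113)^6 = 373.8533

$373.85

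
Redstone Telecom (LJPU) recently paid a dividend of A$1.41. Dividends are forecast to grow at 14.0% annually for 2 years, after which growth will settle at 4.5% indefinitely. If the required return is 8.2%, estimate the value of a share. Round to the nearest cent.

A$47.26

Two-stage DDM. Project D₁…D_2 at 0.14, terminal growth 0.045, discount at r = 0.082.
D_1 = 1.6074
D_2 = 1.8324
Terminal value at t=2: TV = D_3/(r−g) = 1.9149/(0.082−0.045) = 51.7539
P₀ = 1.6074/(1+0.082)^1 + 1.8324/(1+0.082)^2 + 51.7539/(1+0.082)^2 = 47.2576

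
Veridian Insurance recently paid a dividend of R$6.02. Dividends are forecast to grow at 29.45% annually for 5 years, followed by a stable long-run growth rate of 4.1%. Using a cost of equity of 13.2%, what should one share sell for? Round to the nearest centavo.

R$180.50

Two-stage DDM. Project D₁…D_5 at 0.2945, terminal growth 0.041, discount at r = 0.132.
D_1 = 7.7929
D_2 = 10.0879
D_3 = 13.0588
D_4 = 16.9046
D_5 = 21.8830
Terminal value at t=5: TV = D_6/(r−g) = 22.7802/(0.132−0.041) = 250.3318
P₀ = 7.7929/(1+0.132)^1 + 10.0879/(1+0.132)^2 + 13.0588/(1+0.132)^3 + 16.9046/(1+0.132)^4 + 21.8830/(1+0.132)^5 + 250.3318/(1+0.132)^5 = 180.5006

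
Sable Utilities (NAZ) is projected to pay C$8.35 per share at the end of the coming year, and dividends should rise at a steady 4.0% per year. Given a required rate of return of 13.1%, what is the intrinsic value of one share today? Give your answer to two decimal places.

Gordon growth model: P₀ = D₁/(r − g), with D₁ = 8.35 given directly.
P₀ = 8.3500 / (0.131 − 0.04) = 8.3500 / 0.091 = 91.7582

C$91.76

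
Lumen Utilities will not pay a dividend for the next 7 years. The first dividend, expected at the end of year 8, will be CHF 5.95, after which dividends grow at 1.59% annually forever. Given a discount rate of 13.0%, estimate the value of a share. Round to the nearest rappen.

CHF 22.17

Deferred-dividend DDM. At t=7 the remaining stream is a growing perpetuity with first payment D_8 = 5.95.
V_7 = D_8/(r−g) = 5.95/(0.13−0.0159) = 52.1472
P₀ = V_7/(1+r)^7 = 52.1472/(1+0.13)^7 = 22.1657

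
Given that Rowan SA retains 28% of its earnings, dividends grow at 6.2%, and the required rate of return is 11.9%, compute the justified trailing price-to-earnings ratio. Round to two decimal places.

Payout ratio b = 1 − 0.28 = 0.72.
Justified trailing P/E = b(1+g)/(r−g) = 0.72×(1+0.062)/(0.119−0.062) = 13.4147

13.41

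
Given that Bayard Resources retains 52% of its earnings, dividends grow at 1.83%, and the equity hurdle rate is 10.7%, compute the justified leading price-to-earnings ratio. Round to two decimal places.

5.41

Payout ratio b = 1 − 0.52 = 0.48.
Justified leading P/E = b/(r−g) = 0.48/(0.107−0.0183) = 5.4115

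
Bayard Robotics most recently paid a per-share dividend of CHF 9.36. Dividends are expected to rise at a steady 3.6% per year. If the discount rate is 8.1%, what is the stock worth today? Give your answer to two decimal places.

Gordon growth model: P₀ = D₁/(r − g). D₁ = 9.36 × (1 + 0.036) = 9.6970.
P₀ = 9.6970 / (0.081 − 0.036) = 9.6970 / 0.045 = 215.4880

CHF 215.49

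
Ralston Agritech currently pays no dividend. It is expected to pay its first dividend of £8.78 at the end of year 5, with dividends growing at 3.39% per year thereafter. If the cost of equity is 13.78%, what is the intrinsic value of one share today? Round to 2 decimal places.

£50.42

Deferred-dividend DDM. At t=4 the remaining stream is a growing perpetuity with first payment D_5 = 8.78.
V_4 = D_5/(r−g) = 8.78/(0.1378−0.0339) = 84.5043
P₀ = V_4/(1+r)^4 = 84.5043/(1+0.1378)^4 = 50.4214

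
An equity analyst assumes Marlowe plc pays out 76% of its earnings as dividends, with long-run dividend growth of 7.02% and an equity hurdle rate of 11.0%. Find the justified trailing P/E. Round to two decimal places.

20.44

Justified trailing P/E = b(1+g)/(r−g) = 0.76×(1+0.0702)/(0.11−0.0702) = 20.4360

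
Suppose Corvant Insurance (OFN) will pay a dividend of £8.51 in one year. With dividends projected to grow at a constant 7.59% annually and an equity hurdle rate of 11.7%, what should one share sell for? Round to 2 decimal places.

£207.06

Gordon growth model: P₀ = D₁/(r − g), with D₁ = 8.51 given directly.
P₀ = 8.5100 / (0.117 − 0.0759) = 8.5100 / 0.0411 = 207.0560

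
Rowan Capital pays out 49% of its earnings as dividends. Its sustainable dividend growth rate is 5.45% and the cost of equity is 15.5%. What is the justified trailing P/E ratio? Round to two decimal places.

Justified trailing P/E = b(1+g)/(r−g) = 0.49×(1+0.0545)/(0.155−0.0545) = 5.1413

5.14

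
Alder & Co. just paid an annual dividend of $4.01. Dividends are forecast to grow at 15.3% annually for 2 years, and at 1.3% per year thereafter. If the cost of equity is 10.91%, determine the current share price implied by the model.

$54.18

Two-stage DDM. Project D₁…D_2 at 0.153, terminal growth 0.013, discount at r = 0.1091.
D_1 = 4.6235
D_2 = 5.3309
Terminal value at t=2: TV = D_3/(r−g) = 5.4002/(0.1091−0.013) = 56.1939
P₀ = 4.6235/(1+0.1091)^1 + 5.3309/(1+0.1091)^2 + 56.1939/(1+0.1091)^2 = 54.1847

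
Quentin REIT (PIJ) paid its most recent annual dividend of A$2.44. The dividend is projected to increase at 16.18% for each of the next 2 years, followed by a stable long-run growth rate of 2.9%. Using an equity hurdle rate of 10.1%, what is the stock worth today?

Two-stage DDM. Project D₁…D_2 at 0.1618, terminal growth 0.029, discount at r = 0.101.
D_1 = 2.8348
D_2 = 3.2935
Terminal value at t=2: TV = D_3/(r−g) = 3.3890/(0.101−0.029) = 47.0691
P₀ = 2.8348/(1+0.101)^1 + 3.2935/(1+0.101)^2 + 47.0691/(1+0.101)^2 = 44.1211

A$44.12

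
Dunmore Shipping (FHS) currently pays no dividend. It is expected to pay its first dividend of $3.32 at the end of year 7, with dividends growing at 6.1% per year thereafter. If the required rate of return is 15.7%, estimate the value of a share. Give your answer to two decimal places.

Deferred-dividend DDM. At t=6 the remaining stream is a growing perpetuity with first payment D_7 = 3.32.
V_6 = D_7/(r−g) = 3.32/(0.157−0.061) = 34.5833
P₀ = V_6/(1+r)^6 = 34.5833/(1+0.157)^6 = 14.4167

$14.42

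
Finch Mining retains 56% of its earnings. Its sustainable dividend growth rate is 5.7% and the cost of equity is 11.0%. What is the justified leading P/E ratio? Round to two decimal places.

8.30

Payout ratio b = 1 − 0.56 = 0.44.
Justified leading P/E = b/(r−g) = 0.44/(0.11−0.057) = 8.3019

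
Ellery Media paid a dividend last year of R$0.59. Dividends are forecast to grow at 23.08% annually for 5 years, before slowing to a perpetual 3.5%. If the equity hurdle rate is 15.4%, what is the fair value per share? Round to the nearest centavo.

Two-stage DDM. Project D₁…D_5 at 0.2308, terminal growth 0.035, discount at r = 0.154.
D_1 = 0.7262
D_2 = 0.8938
D_3 = 1.1001
D_4 = 1.3539
D_5 = 1.6664
Terminal value at t=5: TV = D_6/(r−g) = 1.7248/(0.154−0.035) = 14.4938
P₀ = 0.7262/(1+0.154)^1 + 0.8938/(1+0.154)^2 + 1.1001/(1+0.154)^3 + 1.3539/(1+0.154)^4 + 1.6664/(1+0.154)^5 + 14.4938/(1+0.154)^5 = 10.6759

R$10.68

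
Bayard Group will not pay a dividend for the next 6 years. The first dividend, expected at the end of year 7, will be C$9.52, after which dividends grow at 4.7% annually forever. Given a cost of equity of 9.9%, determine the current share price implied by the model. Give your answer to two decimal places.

C$103.91

Deferred-dividend DDM. At t=6 the remaining stream is a growing perpetuity with first payment D_7 = 9.52.
V_6 = D_7/(r−g) = 9.52/(0.099−0.047) = 183.0769
P₀ = V_6/(1+r)^6 = 183.0769/(1+0.099)^6 = 103.9076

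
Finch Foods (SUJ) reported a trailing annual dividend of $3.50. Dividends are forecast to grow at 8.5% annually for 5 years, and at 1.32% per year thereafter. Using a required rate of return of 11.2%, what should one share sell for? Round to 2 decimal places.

Two-stage DDM. Project D₁…D_5 at 0.085, terminal growth 0.0132, discount at r = 0.112.
D_1 = 3.7975
D_2 = 4.1203
D_3 = 4.4705
D_4 = 4.8505
D_5 = 5.2628
Terminal value at t=5: TV = D_6/(r−g) = 5.3323/(0.112−0.0132) = 53.9703
P₀ = 3.7975/(1+0.112)^1 + 4.1203/(1+0.112)^2 + 4.4705/(1+0.112)^3 + 4.8505/(1+0.112)^4 + 5.2628/(1+0.112)^5 + 53.9703/(1+0.112)^5 = 48.0076

$48.01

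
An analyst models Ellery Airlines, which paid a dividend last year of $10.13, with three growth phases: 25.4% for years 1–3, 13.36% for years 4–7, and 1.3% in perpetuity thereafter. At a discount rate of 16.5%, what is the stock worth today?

Three-stage DDM. Project D₁…D_7; terminal Gordon value at t=7 with g = 0.013; discount at r = 0.165.
D_1 = 12.7030
D_2 = 15.9296
D_3 = 19.9757
D_4 = 22.6445
D_5 = 25.6698
D_6 = 29.0992
D_7 = 32.9869
TV_7 = 33.4157/(0.165−0.013) = 219.8403
P₀ = Σ Dₜ/(1+r)ᵗ + TV_7/(1+r)^7 = 157.9727

$157.97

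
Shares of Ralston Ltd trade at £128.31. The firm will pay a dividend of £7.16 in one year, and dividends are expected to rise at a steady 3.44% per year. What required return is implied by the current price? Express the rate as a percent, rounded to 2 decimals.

9.02%

Rearranging the constant-growth DDM: r = D₁/P₀ + g.
r = 7.1600 / 128.31 + 0.0344 = 0.05580 + 0.0344 = 0.09020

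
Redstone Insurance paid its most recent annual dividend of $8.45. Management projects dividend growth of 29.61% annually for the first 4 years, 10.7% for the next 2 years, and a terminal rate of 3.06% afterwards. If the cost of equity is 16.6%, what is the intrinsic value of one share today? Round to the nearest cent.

$156.73

Three-stage DDM. Project D₁…D_6; terminal Gordon value at t=6 with g = 0.0306; discount at r = 0.166.
D_1 = 10.9520
D_2 = 14.1949
D_3 = 18.3981
D_4 = 23.8457
D_5 = 26.3972
D_6 = 29.2217
TV_6 = 30.1159/(0.166−0.0306) = 222.4219
P₀ = Σ Dₜ/(1+r)ᵗ + TV_6/(1+r)^6 = 156.7254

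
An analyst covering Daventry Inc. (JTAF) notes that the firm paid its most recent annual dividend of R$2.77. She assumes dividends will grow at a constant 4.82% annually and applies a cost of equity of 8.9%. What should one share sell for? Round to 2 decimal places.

R$71.16

Gordon growth model: P₀ = D₁/(r − g). D₁ = 2.77 × (1 + 0.0482) = 2.9035.
P₀ = 2.9035 / (0.089 − 0.0482) = 2.9035 / 0.0408 = 71.1646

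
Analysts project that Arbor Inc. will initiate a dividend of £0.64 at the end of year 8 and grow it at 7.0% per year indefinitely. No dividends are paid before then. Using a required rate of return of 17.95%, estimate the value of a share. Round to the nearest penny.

Deferred-dividend DDM. At t=7 the remaining stream is a growing perpetuity with first payment D_8 = 0.64.
V_7 = D_8/(r−g) = 0.64/(0.1795−0.07) = 5.8447
P₀ = V_7/(1+r)^7 = 5.8447/(1+0.1795)^7 = 1.8403

£1.84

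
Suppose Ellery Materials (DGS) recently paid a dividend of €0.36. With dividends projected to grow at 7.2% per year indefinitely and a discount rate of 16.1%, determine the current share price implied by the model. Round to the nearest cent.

€4.34

Gordon growth model: P₀ = D₁/(r − g). D₁ = 0.36 × (1 + 0.072) = 0.3859.
P₀ = 0.3859 / (0.161 − 0.072) = 0.3859 / 0.089 = 4.3362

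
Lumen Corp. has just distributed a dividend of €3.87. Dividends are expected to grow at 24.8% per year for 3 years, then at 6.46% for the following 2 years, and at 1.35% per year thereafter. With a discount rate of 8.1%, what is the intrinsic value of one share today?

€113.94

Three-stage DDM. Project D₁…D_5; terminal Gordon value at t=5 with g = 0.0135; discount at r = 0.081.
D_1 = 4.8298
D_2 = 6.0275
D_3 = 7.5224
D_4 = 8.0083
D_5 = 8.5257
TV_5 = 8.6407/(0.081−0.0135) = 128.0111
P₀ = Σ Dₜ/(1+r)ᵗ + TV_5/(1+r)^5 = 113.9411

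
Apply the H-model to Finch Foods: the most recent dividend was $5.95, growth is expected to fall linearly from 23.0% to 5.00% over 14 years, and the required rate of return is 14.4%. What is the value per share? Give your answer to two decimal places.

H-model: P₀ = D₀[(1+g_L) + H(g_S−g_L)]/(r−g_L), with H = 14/2 = 7.
P₀ = 5.95 × [(1+0.05) + 7×(0.23−0.05)] / (0.144−0.05)
   = 5.95 × 2.3100 / 0.094 = 146.2181

$146.22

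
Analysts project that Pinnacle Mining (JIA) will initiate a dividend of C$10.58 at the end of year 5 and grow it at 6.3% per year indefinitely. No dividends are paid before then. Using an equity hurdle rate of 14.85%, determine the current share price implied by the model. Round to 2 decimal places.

Deferred-dividend DDM. At t=4 the remaining stream is a growing perpetuity with first payment D_5 = 10.58.
V_4 = D_5/(r−g) = 10.58/(0.1485−0.063) = 123.7427
P₀ = V_4/(1+r)^4 = 123.7427/(1+0.1485)^4 = 71.1206

C$71.12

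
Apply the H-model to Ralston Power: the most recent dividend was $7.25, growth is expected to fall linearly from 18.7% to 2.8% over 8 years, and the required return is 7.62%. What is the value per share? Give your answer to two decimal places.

$250.29

H-model: P₀ = D₀[(1+g_L) + H(g_S−g_L)]/(r−g_L), with H = 8/2 = 4.
P₀ = 7.25 × [(1+0.028) + 4×(0.187−0.028)] / (0.0762−0.028)
   = 7.25 × 1.6640 / 0.0482 = 250.2905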